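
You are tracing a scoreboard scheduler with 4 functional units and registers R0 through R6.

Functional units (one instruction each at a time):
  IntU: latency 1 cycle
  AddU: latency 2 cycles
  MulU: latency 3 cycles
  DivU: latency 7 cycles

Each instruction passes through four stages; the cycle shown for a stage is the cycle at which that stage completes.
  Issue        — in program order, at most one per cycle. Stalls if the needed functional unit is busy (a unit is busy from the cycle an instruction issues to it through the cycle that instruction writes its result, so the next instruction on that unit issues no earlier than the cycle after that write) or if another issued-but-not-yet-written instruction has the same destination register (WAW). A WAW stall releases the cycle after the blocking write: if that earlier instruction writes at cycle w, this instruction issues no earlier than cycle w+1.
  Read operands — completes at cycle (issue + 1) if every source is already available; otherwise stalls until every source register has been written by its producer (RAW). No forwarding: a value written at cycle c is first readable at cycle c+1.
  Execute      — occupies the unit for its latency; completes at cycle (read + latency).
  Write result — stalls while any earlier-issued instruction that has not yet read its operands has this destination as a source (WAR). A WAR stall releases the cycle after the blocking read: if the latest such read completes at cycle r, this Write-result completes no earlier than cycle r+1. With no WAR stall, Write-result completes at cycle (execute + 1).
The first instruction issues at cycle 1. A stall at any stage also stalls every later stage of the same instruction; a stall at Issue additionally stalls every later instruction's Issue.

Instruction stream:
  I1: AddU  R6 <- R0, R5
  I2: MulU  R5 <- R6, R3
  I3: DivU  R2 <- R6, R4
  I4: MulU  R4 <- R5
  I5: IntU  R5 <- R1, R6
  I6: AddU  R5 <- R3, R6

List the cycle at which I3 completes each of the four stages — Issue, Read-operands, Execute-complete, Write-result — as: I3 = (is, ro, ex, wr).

[1] I1→AddU
[2] I1 RO | I2→MulU
[3] I3→DivU
[4] I1 EX
[5] I1 WR R6
[6] I2 RO | I3 RO
[9] I2 EX
[10] I2 WR R5
[11] I4→MulU
[12] I4 RO | I5→IntU
[13] I3 EX | I5 RO
[14] I3 WR R2 | I5 EX
[15] I4 EX | I5 WR R5
[16] I4 WR R4 | I6→AddU
[17] I6 RO
[19] I6 EX
[20] I6 WR R5

I3 = (3, 6, 13, 14)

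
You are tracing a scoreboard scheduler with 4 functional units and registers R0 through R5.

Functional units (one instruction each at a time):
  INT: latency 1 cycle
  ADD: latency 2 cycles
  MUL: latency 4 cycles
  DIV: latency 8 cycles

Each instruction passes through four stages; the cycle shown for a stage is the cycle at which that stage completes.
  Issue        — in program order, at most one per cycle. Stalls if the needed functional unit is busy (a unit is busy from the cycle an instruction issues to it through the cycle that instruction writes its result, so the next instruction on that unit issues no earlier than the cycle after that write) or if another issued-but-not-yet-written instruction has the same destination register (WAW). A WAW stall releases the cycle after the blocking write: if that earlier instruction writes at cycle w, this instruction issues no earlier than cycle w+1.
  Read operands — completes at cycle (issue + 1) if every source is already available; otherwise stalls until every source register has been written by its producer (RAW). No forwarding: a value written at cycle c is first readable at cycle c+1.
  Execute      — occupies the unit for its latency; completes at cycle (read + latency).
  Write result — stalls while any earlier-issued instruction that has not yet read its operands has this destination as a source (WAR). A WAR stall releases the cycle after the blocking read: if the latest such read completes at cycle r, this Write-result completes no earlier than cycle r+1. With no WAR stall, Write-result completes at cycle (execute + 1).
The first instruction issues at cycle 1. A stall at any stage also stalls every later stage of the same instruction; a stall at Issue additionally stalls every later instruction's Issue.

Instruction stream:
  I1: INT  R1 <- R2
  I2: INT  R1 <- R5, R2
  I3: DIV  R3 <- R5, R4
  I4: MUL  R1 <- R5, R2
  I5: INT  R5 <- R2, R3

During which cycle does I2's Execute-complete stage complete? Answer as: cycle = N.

I1  is:1  ro:2  ex:3  wr:4
I2  is:5  ro:6  ex:7  wr:8  — struct: INT busy until I1 writes@4
I3  is:6  ro:7  ex:15  wr:16
I4  is:9  ro:10  ex:14  wr:15  — WAW R1: wait I2 write@8
I5  is:10  ro:17  ex:18  wr:19  — RAW R3: wait I3 write@16

cycle = 7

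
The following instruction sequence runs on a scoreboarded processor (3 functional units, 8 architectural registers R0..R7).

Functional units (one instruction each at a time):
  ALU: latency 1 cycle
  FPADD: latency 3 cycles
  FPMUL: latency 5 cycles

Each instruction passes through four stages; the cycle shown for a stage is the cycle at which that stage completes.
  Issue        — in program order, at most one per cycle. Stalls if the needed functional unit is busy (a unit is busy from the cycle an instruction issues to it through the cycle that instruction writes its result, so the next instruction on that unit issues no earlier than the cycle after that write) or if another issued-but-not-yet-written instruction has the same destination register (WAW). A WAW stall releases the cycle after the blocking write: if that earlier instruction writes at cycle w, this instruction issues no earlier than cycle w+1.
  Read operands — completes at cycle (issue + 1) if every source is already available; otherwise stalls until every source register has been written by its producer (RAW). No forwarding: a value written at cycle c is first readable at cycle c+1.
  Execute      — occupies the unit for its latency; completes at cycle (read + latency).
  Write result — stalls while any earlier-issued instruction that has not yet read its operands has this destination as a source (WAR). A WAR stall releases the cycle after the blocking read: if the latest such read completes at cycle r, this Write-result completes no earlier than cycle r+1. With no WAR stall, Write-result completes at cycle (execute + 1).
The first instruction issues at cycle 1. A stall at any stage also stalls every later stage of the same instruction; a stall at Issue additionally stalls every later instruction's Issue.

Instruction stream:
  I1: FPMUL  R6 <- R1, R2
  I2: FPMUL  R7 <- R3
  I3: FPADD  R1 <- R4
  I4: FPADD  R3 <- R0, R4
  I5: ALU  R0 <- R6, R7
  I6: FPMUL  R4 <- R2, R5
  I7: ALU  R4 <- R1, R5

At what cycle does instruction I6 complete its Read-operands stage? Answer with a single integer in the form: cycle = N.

[I1] 1/2/7/8
[I2] 9/10/15/16  (struct: FPMUL busy until I1 writes@8)
[I3] 10/11/14/15
[I4] 16/17/20/21  (struct: FPADD busy until I3 writes@15)
[I5] 17/18/19/20
[I6] 18/19/24/25
[I7] 26/27/28/29  (WAW R4: wait I6 write@25)

cycle = 19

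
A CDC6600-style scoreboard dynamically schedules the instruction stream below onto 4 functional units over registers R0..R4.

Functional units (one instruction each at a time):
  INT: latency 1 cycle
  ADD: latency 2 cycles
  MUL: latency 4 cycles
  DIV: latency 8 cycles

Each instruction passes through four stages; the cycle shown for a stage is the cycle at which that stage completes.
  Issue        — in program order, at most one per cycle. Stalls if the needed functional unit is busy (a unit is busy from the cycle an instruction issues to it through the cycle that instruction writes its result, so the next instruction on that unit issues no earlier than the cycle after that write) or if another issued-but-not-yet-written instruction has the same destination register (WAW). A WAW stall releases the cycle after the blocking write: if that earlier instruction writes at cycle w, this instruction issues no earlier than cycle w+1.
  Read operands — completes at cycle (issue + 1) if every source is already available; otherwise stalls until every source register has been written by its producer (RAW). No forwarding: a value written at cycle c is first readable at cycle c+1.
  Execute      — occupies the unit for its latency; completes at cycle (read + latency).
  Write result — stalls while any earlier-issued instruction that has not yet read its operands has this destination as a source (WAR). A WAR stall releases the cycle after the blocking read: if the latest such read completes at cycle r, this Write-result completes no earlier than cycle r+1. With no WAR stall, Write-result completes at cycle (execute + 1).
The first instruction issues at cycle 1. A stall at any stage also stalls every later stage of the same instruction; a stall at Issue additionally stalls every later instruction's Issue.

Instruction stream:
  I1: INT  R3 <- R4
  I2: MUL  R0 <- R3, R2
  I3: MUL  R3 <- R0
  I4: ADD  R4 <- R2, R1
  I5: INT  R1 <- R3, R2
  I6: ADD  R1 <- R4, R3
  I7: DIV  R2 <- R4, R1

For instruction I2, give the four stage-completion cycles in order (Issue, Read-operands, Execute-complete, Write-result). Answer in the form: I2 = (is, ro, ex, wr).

I1: IS=1 RO=2 EX=3 WR=4
I2: IS=2 RO=5 EX=9 WR=10  [RAW R3: wait I1 write@4]
I3: IS=11 RO=12 EX=16 WR=17  [struct: MUL busy until I2 writes@10]
I4: IS=12 RO=13 EX=15 WR=16
I5: IS=13 RO=18 EX=19 WR=20  [RAW R3: wait I3 write@17]
I6: IS=21 RO=22 EX=24 WR=25  [WAW R1: wait I5 write@20]
I7: IS=22 RO=26 EX=34 WR=35  [RAW R1: wait I6 write@25]

I2 = (2, 5, 9, 10)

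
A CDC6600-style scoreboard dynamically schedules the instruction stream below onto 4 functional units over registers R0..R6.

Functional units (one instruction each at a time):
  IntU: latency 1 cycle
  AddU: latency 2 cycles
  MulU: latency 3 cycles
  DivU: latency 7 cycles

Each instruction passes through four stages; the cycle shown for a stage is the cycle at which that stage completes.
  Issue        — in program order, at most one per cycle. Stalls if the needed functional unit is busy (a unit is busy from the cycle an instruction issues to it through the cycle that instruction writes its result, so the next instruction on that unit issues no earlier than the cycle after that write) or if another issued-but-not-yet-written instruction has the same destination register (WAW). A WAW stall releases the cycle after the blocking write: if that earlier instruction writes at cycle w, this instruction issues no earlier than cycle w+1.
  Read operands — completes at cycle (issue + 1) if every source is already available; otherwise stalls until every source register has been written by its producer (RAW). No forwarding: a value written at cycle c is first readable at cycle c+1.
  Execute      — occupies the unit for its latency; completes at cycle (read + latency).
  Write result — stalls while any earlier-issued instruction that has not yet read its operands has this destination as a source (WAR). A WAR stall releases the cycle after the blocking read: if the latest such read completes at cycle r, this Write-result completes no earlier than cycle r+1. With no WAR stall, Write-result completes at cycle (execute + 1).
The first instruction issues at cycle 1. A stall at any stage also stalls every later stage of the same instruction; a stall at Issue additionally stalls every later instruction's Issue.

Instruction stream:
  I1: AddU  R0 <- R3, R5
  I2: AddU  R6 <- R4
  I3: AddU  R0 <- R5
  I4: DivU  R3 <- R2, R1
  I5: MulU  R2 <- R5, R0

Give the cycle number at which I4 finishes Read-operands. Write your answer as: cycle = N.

t=1  I1 dispatched to AddU
t=2  I1 operands ready
t=4  I1 complete
t=5  R0←I1
t=6  I2 dispatched to AddU
t=7  I2 operands ready
t=9  I2 complete
t=10  R6←I2
t=11  I3 dispatched to AddU
t=12  I3 operands ready | I4 dispatched to DivU
t=13  I4 operands ready | I5 dispatched to MulU
t=14  I3 complete
t=15  R0←I3
t=16  I5 operands ready
t=19  I5 complete
t=20  I4 complete | R2←I5
t=21  R3←I4

cycle = 13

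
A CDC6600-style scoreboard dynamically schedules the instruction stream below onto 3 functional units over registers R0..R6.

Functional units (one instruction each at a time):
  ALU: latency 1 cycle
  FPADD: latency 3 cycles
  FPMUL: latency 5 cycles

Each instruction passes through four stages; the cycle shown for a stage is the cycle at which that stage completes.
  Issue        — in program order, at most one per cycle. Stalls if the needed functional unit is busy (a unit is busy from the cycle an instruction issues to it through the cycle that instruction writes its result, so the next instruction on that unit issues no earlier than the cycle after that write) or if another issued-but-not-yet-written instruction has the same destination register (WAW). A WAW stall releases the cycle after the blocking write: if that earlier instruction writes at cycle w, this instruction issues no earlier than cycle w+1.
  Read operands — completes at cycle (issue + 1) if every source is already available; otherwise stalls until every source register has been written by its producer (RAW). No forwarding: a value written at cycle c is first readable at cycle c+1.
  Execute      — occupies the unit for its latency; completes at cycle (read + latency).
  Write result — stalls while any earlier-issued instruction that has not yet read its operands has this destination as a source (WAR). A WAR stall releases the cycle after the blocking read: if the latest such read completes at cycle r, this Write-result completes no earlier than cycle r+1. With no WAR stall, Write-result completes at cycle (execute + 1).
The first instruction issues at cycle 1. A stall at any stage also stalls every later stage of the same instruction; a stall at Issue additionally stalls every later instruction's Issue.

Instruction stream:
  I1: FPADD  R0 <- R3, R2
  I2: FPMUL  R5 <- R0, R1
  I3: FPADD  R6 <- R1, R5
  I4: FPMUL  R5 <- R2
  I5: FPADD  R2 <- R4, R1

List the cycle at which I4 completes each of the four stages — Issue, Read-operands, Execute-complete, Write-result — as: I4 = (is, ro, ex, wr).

I4 = (14, 15, 20, 21)

[I1] 1/2/5/6
[I2] 2/7/12/13  (RAW R0: wait I1 write@6)
[I3] 7/14/17/18  (struct: FPADD busy until I1 writes@6; RAW R5: wait I2 write@13)
[I4] 14/15/20/21  (struct: FPMUL busy until I2 writes@13)
[I5] 19/20/23/24  (struct: FPADD busy until I3 writes@18)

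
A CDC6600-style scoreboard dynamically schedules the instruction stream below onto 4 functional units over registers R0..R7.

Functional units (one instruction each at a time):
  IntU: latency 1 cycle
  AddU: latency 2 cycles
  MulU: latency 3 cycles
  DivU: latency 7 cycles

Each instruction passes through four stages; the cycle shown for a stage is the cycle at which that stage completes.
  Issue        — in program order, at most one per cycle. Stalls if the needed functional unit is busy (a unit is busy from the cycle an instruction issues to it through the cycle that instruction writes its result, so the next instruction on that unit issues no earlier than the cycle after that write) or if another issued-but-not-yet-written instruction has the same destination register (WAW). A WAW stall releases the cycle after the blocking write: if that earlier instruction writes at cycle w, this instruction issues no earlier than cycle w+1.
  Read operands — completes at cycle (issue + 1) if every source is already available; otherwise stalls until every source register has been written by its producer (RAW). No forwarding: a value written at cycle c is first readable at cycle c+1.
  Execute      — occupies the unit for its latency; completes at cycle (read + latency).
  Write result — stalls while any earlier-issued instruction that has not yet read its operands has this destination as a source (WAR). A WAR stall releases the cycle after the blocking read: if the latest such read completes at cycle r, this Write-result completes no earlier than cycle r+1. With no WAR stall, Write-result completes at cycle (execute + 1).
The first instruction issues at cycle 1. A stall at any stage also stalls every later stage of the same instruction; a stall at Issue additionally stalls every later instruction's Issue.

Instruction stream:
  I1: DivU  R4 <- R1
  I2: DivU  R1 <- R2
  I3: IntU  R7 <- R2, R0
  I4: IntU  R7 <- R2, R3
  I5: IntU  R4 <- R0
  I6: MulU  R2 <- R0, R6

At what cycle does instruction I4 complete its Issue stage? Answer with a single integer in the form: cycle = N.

cycle = 16

cycle 1: I1 issues→DivU
cycle 2: I1 reads
cycle 9: I1 exec-done
cycle 10: I1 writes R4
cycle 11: I2 issues→DivU
cycle 12: I2 reads | I3 issues→IntU
cycle 13: I3 reads
cycle 14: I3 exec-done
cycle 15: I3 writes R7
cycle 16: I4 issues→IntU
cycle 17: I4 reads
cycle 18: I4 exec-done
cycle 19: I2 exec-done | I4 writes R7
cycle 20: I2 writes R1 | I5 issues→IntU
cycle 21: I5 reads | I6 issues→MulU
cycle 22: I5 exec-done | I6 reads
cycle 23: I5 writes R4
cycle 25: I6 exec-done
cycle 26: I6 writes R2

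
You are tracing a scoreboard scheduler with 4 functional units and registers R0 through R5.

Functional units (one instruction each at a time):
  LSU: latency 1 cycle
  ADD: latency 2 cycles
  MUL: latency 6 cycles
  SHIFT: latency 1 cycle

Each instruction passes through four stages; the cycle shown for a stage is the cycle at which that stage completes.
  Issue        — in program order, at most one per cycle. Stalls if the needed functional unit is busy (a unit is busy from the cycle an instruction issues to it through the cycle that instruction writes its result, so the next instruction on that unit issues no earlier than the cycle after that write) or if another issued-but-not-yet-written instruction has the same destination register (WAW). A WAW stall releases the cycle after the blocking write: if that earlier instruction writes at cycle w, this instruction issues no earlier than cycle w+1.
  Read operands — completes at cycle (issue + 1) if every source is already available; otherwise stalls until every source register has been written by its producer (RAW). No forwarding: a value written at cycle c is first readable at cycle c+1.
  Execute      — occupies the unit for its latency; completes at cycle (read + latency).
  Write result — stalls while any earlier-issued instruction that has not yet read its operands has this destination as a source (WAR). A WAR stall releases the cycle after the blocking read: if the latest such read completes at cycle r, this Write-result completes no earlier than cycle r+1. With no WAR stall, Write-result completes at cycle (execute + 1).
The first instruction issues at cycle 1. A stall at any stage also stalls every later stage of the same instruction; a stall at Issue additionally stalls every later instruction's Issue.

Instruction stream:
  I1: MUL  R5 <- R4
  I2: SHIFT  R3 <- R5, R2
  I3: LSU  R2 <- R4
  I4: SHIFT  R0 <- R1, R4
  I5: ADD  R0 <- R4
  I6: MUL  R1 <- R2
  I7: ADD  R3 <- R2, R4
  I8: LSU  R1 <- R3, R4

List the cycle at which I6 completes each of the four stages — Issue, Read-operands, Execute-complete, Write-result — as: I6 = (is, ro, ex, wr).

[I1] 1/2/8/9
[I2] 2/10/11/12  (RAW R5: wait I1 write@9)
[I3] 3/4/5/11  (WAR R2: wait I2 read@10)
[I4] 13/14/15/16  (struct: SHIFT busy until I2 writes@12)
[I5] 17/18/20/21  (WAW R0: wait I4 write@16)
[I6] 18/19/25/26
[I7] 22/23/25/26  (struct: ADD busy until I5 writes@21)
[I8] 27/28/29/30  (WAW R1: wait I6 write@26)

I6 = (18, 19, 25, 26)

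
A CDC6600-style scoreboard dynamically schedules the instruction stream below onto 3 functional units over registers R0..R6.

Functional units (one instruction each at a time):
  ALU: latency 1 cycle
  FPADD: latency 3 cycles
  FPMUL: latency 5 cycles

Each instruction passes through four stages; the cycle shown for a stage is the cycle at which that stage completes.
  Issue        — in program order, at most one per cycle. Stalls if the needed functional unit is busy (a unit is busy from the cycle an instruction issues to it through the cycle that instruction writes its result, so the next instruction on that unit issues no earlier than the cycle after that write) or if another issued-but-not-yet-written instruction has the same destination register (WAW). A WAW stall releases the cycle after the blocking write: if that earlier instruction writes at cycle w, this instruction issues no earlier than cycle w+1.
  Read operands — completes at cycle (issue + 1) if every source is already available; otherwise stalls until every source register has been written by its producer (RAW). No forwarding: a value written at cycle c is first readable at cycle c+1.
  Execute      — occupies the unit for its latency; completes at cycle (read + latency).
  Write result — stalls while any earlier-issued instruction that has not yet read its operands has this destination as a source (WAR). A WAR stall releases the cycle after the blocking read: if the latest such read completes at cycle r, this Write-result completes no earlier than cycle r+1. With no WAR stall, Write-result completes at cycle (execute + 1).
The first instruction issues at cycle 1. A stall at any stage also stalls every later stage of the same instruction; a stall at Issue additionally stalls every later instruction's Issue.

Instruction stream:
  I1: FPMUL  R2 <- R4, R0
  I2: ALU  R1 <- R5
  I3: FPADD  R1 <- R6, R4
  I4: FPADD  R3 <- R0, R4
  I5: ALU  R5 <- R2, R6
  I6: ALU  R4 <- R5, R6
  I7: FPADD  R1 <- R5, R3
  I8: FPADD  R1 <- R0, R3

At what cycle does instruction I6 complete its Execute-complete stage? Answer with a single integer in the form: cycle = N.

t=1  I1→FPMUL
t=2  I1 RO · I2→ALU
t=3  I2 RO
t=4  I2 EX
t=5  I2 WR R1
t=6  I3→FPADD
t=7  I1 EX · I3 RO
t=8  I1 WR R2
t=10  I3 EX
t=11  I3 WR R1
t=12  I4→FPADD
t=13  I4 RO · I5→ALU
t=14  I5 RO
t=15  I5 EX
t=16  I4 EX · I5 WR R5
t=17  I4 WR R3 · I6→ALU
t=18  I6 RO · I7→FPADD
t=19  I6 EX · I7 RO
t=20  I6 WR R4
t=22  I7 EX
t=23  I7 WR R1
t=24  I8→FPADD
t=25  I8 RO
t=28  I8 EX
t=29  I8 WR R1

cycle = 19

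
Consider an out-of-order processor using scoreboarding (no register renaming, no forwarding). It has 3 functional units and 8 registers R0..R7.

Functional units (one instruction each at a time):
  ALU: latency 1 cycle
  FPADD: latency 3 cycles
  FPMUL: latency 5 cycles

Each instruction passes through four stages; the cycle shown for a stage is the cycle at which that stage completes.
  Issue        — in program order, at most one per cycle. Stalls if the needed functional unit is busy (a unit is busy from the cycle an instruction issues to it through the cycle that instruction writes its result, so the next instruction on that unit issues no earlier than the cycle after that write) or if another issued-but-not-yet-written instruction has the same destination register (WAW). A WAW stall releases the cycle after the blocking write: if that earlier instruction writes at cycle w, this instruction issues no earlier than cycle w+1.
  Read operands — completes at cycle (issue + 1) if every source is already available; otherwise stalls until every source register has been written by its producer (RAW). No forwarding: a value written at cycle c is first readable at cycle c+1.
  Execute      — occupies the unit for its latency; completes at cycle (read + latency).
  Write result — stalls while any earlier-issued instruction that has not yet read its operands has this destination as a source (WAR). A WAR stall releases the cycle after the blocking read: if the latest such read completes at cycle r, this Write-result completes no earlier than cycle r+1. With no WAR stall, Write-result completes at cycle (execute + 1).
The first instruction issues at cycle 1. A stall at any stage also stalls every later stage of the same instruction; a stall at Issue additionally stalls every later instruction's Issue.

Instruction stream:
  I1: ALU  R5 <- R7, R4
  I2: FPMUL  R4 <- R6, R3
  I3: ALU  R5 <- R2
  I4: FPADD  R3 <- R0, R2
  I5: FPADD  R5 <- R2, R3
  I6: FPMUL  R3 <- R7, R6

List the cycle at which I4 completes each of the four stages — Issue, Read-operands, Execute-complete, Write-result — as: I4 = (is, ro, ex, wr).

I4 = (6, 7, 10, 11)

I1: IS=1 RO=2 EX=3 WR=4
I2: IS=2 RO=3 EX=8 WR=9
I3: IS=5 RO=6 EX=7 WR=8  [struct: ALU busy until I1 writes@4]
I4: IS=6 RO=7 EX=10 WR=11
I5: IS=12 RO=13 EX=16 WR=17  [struct: FPADD busy until I4 writes@11]
I6: IS=13 RO=14 EX=19 WR=20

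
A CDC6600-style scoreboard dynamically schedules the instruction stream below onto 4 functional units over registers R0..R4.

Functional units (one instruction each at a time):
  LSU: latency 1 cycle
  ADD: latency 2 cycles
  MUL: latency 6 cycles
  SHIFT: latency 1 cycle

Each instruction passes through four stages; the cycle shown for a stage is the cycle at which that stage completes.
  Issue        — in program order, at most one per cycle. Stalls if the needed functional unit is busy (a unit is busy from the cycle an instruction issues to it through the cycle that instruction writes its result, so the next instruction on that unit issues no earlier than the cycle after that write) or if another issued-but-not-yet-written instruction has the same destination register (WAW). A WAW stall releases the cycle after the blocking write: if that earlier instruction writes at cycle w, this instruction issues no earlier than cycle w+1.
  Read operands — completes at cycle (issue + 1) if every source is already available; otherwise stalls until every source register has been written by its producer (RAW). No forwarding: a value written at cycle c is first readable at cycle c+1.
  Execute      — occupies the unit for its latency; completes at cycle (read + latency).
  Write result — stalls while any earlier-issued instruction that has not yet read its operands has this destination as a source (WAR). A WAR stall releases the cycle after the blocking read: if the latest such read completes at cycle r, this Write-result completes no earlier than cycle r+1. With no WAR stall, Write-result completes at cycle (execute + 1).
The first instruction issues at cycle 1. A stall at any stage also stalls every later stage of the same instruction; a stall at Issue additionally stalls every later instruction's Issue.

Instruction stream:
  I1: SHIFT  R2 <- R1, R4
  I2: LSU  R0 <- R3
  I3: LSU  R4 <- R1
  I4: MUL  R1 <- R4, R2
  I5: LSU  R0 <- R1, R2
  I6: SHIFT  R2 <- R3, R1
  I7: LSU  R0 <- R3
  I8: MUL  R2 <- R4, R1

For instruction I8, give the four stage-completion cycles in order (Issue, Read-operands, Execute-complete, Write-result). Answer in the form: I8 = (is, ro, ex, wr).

I1 -> (1, 2, 3, 4)
I2 -> (2, 3, 4, 5)
I3 -> (6, 7, 8, 9)  // struct: LSU busy until I2 writes@5
I4 -> (7, 10, 16, 17)  // RAW R4: wait I3 write@9
I5 -> (10, 18, 19, 20)  // struct: LSU busy until I3 writes@9, RAW R1: wait I4 write@17
I6 -> (11, 18, 19, 20)  // RAW R1: wait I4 write@17
I7 -> (21, 22, 23, 24)  // struct: LSU busy until I5 writes@20
I8 -> (22, 23, 29, 30)

I8 = (22, 23, 29, 30)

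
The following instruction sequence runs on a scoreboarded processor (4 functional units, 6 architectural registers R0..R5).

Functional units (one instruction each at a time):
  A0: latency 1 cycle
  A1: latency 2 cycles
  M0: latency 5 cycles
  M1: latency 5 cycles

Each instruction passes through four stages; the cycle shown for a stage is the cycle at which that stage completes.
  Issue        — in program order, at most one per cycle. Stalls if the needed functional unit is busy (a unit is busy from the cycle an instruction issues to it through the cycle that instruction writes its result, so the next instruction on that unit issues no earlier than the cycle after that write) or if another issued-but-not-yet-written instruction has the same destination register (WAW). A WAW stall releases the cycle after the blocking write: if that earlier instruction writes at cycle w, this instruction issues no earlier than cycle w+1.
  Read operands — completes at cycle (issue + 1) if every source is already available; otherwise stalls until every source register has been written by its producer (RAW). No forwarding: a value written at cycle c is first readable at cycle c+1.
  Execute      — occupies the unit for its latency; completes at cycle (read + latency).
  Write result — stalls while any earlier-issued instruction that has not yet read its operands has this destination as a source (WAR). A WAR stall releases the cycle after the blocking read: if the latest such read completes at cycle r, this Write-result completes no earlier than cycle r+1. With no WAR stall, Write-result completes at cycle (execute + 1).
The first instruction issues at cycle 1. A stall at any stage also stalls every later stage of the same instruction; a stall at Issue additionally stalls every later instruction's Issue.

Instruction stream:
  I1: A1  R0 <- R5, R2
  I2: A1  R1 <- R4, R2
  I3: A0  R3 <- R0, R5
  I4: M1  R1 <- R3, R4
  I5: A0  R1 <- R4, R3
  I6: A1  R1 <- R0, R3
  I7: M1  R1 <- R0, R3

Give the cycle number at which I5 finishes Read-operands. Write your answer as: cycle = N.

cycle = 20

cycle 1: I1→A1
cycle 2: I1 RO
cycle 4: I1 EX
cycle 5: I1 WR R0
cycle 6: I2→A1
cycle 7: I2 RO; I3→A0
cycle 8: I3 RO
cycle 9: I2 EX; I3 EX
cycle 10: I2 WR R1; I3 WR R3
cycle 11: I4→M1
cycle 12: I4 RO
cycle 17: I4 EX
cycle 18: I4 WR R1
cycle 19: I5→A0
cycle 20: I5 RO
cycle 21: I5 EX
cycle 22: I5 WR R1
cycle 23: I6→A1
cycle 24: I6 RO
cycle 26: I6 EX
cycle 27: I6 WR R1
cycle 28: I7→M1
cycle 29: I7 RO
cycle 34: I7 EX
cycle 35: I7 WR R1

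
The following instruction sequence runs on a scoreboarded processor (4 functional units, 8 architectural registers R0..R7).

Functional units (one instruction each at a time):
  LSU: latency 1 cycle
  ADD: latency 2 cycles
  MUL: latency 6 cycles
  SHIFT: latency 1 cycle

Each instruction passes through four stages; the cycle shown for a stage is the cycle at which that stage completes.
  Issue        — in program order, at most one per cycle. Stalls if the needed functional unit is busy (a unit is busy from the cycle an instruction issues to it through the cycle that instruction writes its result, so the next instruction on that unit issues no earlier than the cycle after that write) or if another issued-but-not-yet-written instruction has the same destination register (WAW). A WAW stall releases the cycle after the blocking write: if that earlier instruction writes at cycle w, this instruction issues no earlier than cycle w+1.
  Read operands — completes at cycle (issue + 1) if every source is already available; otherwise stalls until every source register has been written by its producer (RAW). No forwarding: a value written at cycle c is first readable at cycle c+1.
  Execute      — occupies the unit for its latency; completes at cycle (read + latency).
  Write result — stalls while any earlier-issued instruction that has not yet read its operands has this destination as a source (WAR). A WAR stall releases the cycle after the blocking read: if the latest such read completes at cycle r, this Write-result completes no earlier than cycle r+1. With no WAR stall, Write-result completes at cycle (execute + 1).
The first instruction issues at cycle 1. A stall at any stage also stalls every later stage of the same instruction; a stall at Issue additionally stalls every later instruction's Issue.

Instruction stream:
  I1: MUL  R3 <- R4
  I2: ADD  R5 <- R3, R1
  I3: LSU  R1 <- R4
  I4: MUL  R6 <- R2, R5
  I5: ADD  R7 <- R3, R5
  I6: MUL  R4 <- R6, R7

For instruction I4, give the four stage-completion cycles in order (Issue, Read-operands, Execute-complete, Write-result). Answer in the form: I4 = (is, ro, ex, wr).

I1: IS=1 RO=2 EX=8 WR=9
I2: IS=2 RO=10 EX=12 WR=13  [RAW R3: wait I1 write@9]
I3: IS=3 RO=4 EX=5 WR=11  [WAR R1: wait I2 read@10]
I4: IS=10 RO=14 EX=20 WR=21  [struct: MUL busy until I1 writes@9; RAW R5: wait I2 write@13]
I5: IS=14 RO=15 EX=17 WR=18  [struct: ADD busy until I2 writes@13]
I6: IS=22 RO=23 EX=29 WR=30  [struct: MUL busy until I4 writes@21]

I4 = (10, 14, 20, 21)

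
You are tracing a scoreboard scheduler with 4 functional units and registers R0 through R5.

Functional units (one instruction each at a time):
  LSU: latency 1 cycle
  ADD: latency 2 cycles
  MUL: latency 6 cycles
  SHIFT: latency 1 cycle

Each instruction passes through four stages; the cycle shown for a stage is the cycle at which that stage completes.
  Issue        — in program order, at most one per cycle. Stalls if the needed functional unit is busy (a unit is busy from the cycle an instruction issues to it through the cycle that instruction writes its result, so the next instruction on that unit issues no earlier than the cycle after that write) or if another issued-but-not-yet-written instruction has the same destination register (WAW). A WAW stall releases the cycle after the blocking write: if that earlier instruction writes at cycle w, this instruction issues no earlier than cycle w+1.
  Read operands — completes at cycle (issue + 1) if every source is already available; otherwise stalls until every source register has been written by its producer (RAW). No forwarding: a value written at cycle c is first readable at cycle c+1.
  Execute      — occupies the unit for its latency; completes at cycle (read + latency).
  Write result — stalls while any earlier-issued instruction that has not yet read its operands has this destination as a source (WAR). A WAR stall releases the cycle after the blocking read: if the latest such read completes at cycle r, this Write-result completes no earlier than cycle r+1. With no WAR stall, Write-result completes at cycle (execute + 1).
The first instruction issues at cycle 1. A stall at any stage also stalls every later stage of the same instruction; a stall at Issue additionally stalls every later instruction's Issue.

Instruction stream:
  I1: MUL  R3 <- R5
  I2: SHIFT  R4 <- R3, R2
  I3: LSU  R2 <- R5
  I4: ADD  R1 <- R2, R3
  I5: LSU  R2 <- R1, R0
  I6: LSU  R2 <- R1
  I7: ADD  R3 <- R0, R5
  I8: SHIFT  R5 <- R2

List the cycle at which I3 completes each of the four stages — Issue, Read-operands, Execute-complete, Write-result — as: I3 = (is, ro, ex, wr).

I3 = (3, 4, 5, 11)

I1  is:1  ro:2  ex:8  wr:9
I2  is:2  ro:10  ex:11  wr:12  — RAW R3: wait I1 write@9
I3  is:3  ro:4  ex:5  wr:11  — WAR R2: wait I2 read@10
I4  is:4  ro:12  ex:14  wr:15  — RAW R2: wait I3 write@11
I5  is:12  ro:16  ex:17  wr:18  — struct: LSU busy until I3 writes@11, RAW R1: wait I4 write@15
I6  is:19  ro:20  ex:21  wr:22  — struct: LSU busy until I5 writes@18
I7  is:20  ro:21  ex:23  wr:24
I8  is:21  ro:23  ex:24  wr:25  — RAW R2: wait I6 write@22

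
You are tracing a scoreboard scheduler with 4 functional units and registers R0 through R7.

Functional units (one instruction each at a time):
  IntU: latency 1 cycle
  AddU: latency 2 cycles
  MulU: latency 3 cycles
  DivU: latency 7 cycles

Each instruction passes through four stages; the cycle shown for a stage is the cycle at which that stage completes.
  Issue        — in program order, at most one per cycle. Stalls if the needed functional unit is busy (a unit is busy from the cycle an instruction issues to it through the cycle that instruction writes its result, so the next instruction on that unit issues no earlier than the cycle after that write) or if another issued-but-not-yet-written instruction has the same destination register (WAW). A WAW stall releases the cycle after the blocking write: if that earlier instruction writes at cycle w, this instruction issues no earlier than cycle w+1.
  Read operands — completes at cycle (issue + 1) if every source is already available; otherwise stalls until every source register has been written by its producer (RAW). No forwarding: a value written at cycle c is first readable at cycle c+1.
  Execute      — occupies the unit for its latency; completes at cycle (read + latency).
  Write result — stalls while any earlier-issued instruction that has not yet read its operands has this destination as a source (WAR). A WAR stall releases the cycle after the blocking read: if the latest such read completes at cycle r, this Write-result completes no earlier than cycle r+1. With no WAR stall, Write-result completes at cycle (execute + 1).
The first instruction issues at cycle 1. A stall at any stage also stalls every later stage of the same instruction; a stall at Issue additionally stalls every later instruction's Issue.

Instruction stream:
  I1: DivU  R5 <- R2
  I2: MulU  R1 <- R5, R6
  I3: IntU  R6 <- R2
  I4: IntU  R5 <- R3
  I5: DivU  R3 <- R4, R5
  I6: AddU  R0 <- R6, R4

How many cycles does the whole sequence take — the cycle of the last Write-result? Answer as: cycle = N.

cycle = 25

cycle 1: I1 dispatched to DivU
cycle 2: I1 operands ready · I2 dispatched to MulU
cycle 3: I3 dispatched to IntU
cycle 4: I3 operands ready
cycle 5: I3 complete
cycle 9: I1 complete
cycle 10: R5←I1
cycle 11: I2 operands ready
cycle 12: R6←I3
cycle 13: I4 dispatched to IntU
cycle 14: I2 complete · I4 operands ready · I5 dispatched to DivU
cycle 15: R1←I2 · I4 complete · I6 dispatched to AddU
cycle 16: R5←I4 · I6 operands ready
cycle 17: I5 operands ready
cycle 18: I6 complete
cycle 19: R0←I6
cycle 24: I5 complete
cycle 25: R3←I5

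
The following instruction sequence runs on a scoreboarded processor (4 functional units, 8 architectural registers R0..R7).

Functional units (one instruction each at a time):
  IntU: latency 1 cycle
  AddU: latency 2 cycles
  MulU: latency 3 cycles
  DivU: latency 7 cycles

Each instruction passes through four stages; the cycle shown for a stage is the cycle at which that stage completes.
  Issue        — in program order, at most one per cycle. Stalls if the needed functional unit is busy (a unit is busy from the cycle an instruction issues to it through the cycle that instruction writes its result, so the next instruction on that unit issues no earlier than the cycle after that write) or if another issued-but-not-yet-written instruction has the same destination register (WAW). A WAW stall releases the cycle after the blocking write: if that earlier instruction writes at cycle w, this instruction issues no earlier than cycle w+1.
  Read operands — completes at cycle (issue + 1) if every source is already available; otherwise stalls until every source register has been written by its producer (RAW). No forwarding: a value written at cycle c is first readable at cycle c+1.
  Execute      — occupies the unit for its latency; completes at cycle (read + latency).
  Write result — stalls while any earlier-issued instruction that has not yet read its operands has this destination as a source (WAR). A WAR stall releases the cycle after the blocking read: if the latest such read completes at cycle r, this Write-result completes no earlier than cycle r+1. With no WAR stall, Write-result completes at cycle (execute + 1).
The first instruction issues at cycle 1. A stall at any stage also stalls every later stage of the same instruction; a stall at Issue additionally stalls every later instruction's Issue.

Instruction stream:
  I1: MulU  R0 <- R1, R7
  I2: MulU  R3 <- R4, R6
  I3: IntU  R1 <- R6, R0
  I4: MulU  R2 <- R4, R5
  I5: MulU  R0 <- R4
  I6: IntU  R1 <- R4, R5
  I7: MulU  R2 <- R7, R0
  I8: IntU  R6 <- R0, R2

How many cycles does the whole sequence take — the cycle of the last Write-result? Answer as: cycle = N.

I1  is:1  ro:2  ex:5  wr:6
I2  is:7  ro:8  ex:11  wr:12  — struct: MulU busy until I1 writes@6
I3  is:8  ro:9  ex:10  wr:11
I4  is:13  ro:14  ex:17  wr:18  — struct: MulU busy until I2 writes@12
I5  is:19  ro:20  ex:23  wr:24  — struct: MulU busy until I4 writes@18
I6  is:20  ro:21  ex:22  wr:23
I7  is:25  ro:26  ex:29  wr:30  — struct: MulU busy until I5 writes@24
I8  is:26  ro:31  ex:32  wr:33  — RAW R2: wait I7 write@30

cycle = 33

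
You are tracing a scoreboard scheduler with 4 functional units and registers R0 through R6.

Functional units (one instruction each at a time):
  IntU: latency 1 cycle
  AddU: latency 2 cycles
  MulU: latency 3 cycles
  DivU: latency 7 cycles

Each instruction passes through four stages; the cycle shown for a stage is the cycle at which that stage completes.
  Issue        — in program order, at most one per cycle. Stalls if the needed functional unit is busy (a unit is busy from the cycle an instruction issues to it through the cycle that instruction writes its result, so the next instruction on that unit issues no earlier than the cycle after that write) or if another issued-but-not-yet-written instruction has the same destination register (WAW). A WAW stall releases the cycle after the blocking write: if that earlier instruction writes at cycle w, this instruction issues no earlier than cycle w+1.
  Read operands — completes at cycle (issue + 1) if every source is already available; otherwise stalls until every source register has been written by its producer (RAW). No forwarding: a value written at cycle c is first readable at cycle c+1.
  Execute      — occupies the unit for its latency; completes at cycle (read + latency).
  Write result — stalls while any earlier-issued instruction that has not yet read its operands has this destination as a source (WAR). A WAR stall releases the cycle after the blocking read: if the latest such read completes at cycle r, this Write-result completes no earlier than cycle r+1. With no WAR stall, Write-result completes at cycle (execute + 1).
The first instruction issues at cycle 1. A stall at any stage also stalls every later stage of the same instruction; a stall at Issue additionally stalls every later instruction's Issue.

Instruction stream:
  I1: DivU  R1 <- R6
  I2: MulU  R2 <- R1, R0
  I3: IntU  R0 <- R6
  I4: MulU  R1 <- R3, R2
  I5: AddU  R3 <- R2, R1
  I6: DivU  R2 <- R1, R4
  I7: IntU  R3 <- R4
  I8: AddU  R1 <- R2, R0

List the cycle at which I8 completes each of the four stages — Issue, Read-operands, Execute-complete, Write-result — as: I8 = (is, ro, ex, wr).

I8 = (27, 31, 33, 34)

I1 -> (1, 2, 9, 10)
I2 -> (2, 11, 14, 15)  // RAW R1: wait I1 write@10
I3 -> (3, 4, 5, 12)  // WAR R0: wait I2 read@11
I4 -> (16, 17, 20, 21)  // struct: MulU busy until I2 writes@15
I5 -> (17, 22, 24, 25)  // RAW R1: wait I4 write@21
I6 -> (18, 22, 29, 30)  // RAW R1: wait I4 write@21
I7 -> (26, 27, 28, 29)  // WAW R3: wait I5 write@25
I8 -> (27, 31, 33, 34)  // RAW R2: wait I6 write@30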